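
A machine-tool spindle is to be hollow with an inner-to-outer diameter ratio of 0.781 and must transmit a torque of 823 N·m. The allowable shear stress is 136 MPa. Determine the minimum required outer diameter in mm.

For a hollow shaft with d_i/d_o = 0.781: τ_max = 16T/(π d_o³ (1−k⁴)), so d_o = [16T/(π τ_allow (1−k⁴))]^(1/3) = [16·823.0/(π·1.36×10^8·0.6279)]^(1/3) = 0.03661 m.

36.6 mm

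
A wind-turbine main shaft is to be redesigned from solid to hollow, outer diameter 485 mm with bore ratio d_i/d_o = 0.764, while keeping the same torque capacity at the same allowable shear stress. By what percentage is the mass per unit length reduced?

Equal τ_max and T ⇒ the solid shaft needs d_s³ = d_o³(1−k⁴), so d_s = 485·(1−0.764⁴)^(1/3) = 422.1 mm.
Area ratio A_h/A_s = d_o²(1−k²)/d_s² = (1−k²)/(1−k⁴)^(2/3) = 0.5496.
Mass saving = 1 − 0.5496 = 45.0 %.

45.0 %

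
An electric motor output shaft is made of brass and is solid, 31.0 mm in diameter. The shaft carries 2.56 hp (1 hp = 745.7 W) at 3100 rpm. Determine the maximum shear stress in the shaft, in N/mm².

1.01 N/mm²

ω = 2π·3100/60 = 324.6 rad/s, so T = P/ω = 2.56×745.7 / 324.6 = 5.880 N·m.
J = πd⁴/32 = π(0.0310)⁴/32 = 9.067×10^-8 m⁴.
τ_max = T·r/J = 5.880 × 0.0155 / 9.067×10^-8 = 1.005×10^6 Pa.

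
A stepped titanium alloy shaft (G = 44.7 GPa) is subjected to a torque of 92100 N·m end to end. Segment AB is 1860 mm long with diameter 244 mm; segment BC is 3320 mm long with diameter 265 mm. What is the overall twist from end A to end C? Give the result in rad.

0.0251 rad

J_AB = π(0.244)⁴/32 = 3.48×10^-4 m⁴; J_BC = π(0.265)⁴/32 = 4.84×10^-4 m⁴.
θ = (T/G)·Σ L_i/J_i = (92100/44.7×10⁹)·(1.86/3.48×10^-4 + 3.32/4.84×10^-4) = 0.02514 rad.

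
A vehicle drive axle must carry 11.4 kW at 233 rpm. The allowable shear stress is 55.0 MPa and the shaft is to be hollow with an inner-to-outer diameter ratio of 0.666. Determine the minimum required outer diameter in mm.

ω = 2π·233/60 = 24.40 rad/s, so T = P/ω = 11.4×10³ / 24.40 = 467.2 N·m.
For a hollow shaft with d_i/d_o = 0.666: τ_max = 16T/(π d_o³ (1−k⁴)), so d_o = [16T/(π τ_allow (1−k⁴))]^(1/3) = [16·467.2/(π·5.50×10^7·0.8033)]^(1/3) = 0.03777 m.

37.8 mm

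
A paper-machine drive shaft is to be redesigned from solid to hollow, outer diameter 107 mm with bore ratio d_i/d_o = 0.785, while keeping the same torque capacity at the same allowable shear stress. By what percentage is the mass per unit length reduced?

Equal τ_max and T ⇒ the solid shaft needs d_s³ = d_o³(1−k⁴), so d_s = 107·(1−0.785⁴)^(1/3) = 91.25 mm.
Area ratio A_h/A_s = d_o²(1−k²)/d_s² = (1−k²)/(1−k⁴)^(2/3) = 0.5277.
Mass saving = 1 − 0.5277 = 47.2 %.

47.2 %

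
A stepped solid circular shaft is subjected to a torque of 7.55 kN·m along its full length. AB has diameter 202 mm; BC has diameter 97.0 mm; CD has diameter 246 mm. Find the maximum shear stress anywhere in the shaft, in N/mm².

Under the same torque, τ_max = 16T/(πd³) is largest where d is smallest — segment BC (d = 97.0 mm).
τ_max = 16·7550/(π·(0.0970)³) = 4.213×10^7 Pa.

42.1 N/mm²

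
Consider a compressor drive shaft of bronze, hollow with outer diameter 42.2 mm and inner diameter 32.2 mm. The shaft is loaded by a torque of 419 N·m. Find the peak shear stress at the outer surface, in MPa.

43.0 MPa

J = π(d_o⁴ − d_i⁴)/32 = π(0.0422⁴ − 0.0322⁴)/32 = 2.058×10^-7 m⁴.
τ_max = T·r/J = 419.0 × 0.0211 / 2.058×10^-7 = 4.296×10^7 Pa.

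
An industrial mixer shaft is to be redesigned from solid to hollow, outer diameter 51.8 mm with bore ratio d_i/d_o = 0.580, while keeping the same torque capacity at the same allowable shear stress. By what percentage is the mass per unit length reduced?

28.1 %

Equal τ_max and T ⇒ the solid shaft needs d_s³ = d_o³(1−k⁴), so d_s = 51.8·(1−0.580⁴)^(1/3) = 49.77 mm.
Area ratio A_h/A_s = d_o²(1−k²)/d_s² = (1−k²)/(1−k⁴)^(2/3) = 0.7189.
Mass saving = 1 − 0.7189 = 28.1 %.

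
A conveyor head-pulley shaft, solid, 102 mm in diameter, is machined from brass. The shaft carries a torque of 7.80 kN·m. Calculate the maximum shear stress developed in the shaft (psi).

J = πd⁴/32 = π(0.102)⁴/32 = 1.063×10^-5 m⁴.
τ_max = T·r/J = 7800 × 0.0510 / 1.063×10^-5 = 3.743×10^7 Pa.

5430 psi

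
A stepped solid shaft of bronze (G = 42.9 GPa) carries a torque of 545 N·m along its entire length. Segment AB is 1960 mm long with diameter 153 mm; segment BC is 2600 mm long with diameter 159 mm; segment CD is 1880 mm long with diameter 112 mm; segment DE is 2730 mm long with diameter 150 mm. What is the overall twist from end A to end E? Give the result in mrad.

3.23 mrad

J_AB = π(0.153)⁴/32 = 5.38×10^-5 m⁴; J_BC = π(0.159)⁴/32 = 6.27×10^-5 m⁴; J_CD = π(0.112)⁴/32 = 1.54×10^-5 m⁴; J_DE = π(0.150)⁴/32 = 4.97×10^-5 m⁴.
θ = (T/G)·Σ L_i/J_i = (545.0/42.9×10⁹)·(1.96/5.38×10^-5 + 2.60/6.27×10^-5 + 1.88/1.54×10^-5 + 2.73/4.97×10^-5) = 3.233×10^-3 rad.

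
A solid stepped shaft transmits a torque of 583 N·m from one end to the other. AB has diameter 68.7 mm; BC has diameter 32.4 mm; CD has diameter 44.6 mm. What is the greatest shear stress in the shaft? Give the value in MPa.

87.3 MPa

Under the same torque, τ_max = 16T/(πd³) is largest where d is smallest — segment BC (d = 32.4 mm).
τ_max = 16·583.0/(π·(0.0324)³) = 8.730×10^7 Pa.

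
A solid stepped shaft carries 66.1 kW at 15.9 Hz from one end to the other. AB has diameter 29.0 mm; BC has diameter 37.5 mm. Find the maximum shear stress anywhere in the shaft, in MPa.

138 MPa

ω = 2π·15.9 = 99.90 rad/s, so T = P/ω = 66.1×10³ / 99.90 = 661.6 N·m.
Under the same torque, τ_max = 16T/(πd³) is largest where d is smallest — segment AB (d = 29.0 mm).
τ_max = 16·661.6/(π·(0.0290)³) = 1.382×10^8 Pa.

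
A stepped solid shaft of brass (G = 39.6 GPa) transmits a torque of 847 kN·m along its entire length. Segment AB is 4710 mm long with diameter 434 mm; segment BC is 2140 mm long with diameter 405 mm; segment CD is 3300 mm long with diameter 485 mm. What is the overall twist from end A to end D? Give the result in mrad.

J_AB = π(0.434)⁴/32 = 3.48×10^-3 m⁴; J_BC = π(0.405)⁴/32 = 2.64×10^-3 m⁴; J_CD = π(0.485)⁴/32 = 5.43×10^-3 m⁴.
θ = (T/G)·Σ L_i/J_i = (847000/39.6×10⁹)·(4.71/3.48×10^-3 + 2.14/2.64×10^-3 + 3.30/5.43×10^-3) = 0.05925 rad.

59.2 mrad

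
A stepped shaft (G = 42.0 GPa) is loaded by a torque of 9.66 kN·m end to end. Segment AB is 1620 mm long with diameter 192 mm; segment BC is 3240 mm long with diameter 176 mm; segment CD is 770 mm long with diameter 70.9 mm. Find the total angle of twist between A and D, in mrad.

J_AB = π(0.192)⁴/32 = 1.33×10^-4 m⁴; J_BC = π(0.176)⁴/32 = 9.42×10^-5 m⁴; J_CD = π(0.0709)⁴/32 = 2.48×10^-6 m⁴.
θ = (T/G)·Σ L_i/J_i = (9660/42.0×10⁹)·(1.62/1.33×10^-4 + 3.24/9.42×10^-5 + 0.770/2.48×10^-6) = 0.08209 rad.

82.1 mrad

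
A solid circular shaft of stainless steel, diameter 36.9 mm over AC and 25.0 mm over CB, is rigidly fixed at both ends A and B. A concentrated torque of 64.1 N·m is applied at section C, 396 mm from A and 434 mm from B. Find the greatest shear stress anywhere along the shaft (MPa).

Compatibility: T_A·a/J_AC = T_B·b/J_CB with T_A + T_B = T₀.
J_AC = 1.82×10^-7 m⁴, J_CB = 3.83×10^-8 m⁴, so T_A = T₀·(J_AC/a)/((J_AC/a)+(J_CB/b)) = 53.76 N·m, T_B = 10.34 N·m.
τ in each portion: τ_AC = 5.45×10^6 Pa, τ_CB = 3.37×10^6 Pa; maximum is in AC.
τ_max = T_AC·r/J = 53.76·0.0184/1.82×10^-7 = 5.450×10^6 Pa.

5.45 MPa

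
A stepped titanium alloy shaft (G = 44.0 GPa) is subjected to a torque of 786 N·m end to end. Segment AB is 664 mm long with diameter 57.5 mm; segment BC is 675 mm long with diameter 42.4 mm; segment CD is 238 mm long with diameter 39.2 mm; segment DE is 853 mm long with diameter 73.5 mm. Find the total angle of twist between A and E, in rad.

0.0727 rad

J_AB = π(0.0575)⁴/32 = 1.07×10^-6 m⁴; J_BC = π(0.0424)⁴/32 = 3.17×10^-7 m⁴; J_CD = π(0.0392)⁴/32 = 2.32×10^-7 m⁴; J_DE = π(0.0735)⁴/32 = 2.87×10^-6 m⁴.
θ = (T/G)·Σ L_i/J_i = (786.0/44.0×10⁹)·(0.664/1.07×10^-6 + 0.675/3.17×10^-7 + 0.238/2.32×10^-7 + 0.853/2.87×10^-6) = 0.07271 rad.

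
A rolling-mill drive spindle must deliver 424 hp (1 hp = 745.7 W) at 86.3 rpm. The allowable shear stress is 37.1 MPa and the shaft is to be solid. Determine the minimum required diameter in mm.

ω = 2π·86.3/60 = 9.037 rad/s, so T = P/ω = 424×745.7 / 9.037 = 34990 N·m.
For a solid shaft τ_max = 16T/(πd³), so d = (16T/(π τ_allow))^(1/3) = (16·34990/(π·3.71×10^7))^(1/3) = 0.1687 m.

169 mm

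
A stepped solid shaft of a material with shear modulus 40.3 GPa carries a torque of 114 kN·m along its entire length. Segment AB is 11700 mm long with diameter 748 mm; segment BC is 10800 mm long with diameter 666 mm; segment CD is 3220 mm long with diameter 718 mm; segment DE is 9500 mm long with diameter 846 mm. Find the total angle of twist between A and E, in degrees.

J_AB = π(0.748)⁴/32 = 0.0307 m⁴; J_BC = π(0.666)⁴/32 = 0.0193 m⁴; J_CD = π(0.718)⁴/32 = 0.0261 m⁴; J_DE = π(0.846)⁴/32 = 0.0503 m⁴.
θ = (T/G)·Σ L_i/J_i = (114000/40.3×10⁹)·(11.7/0.0307 + 10.8/0.0193 + 3.22/0.0261 + 9.50/0.0503) = 3.542×10^-3 rad.

0.203°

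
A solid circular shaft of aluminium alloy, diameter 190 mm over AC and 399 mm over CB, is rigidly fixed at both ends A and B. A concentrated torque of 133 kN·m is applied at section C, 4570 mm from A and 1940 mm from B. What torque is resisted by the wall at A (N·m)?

Compatibility: T_A·a/J_AC = T_B·b/J_CB with T_A + T_B = T₀.
J_AC = 1.28×10^-4 m⁴, J_CB = 2.49×10^-3 m⁴, so T_A = T₀·(J_AC/a)/((J_AC/a)+(J_CB/b)) = 2841 N·m, T_B = 130200 N·m.

2840 N·m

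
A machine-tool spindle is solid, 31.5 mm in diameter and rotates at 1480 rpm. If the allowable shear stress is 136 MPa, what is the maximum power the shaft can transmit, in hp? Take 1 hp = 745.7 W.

J = πd⁴/32 = π(0.0315)⁴/32 = 9.666×10^-8 m⁴.
T_max = τ_allow·J/r = 1.36×10^8 × 9.666×10^-8 / 0.0158 = 834.6 N·m.
ω = 2π·1480/60 = 155.0 rad/s, so P_max = T_max·ω = 1.294×10^5 W.

173 hp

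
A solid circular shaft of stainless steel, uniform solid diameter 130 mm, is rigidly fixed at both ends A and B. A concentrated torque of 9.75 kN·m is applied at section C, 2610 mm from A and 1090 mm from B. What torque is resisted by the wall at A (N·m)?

With uniform GJ and both ends fixed, compatibility θ_AC = θ_CB gives T_A·a = T_B·b, together with T_A + T_B = T₀.
T_A = T₀·b/(a+b) = 9750·1090/3700 = 2872 N·m; T_B = 6878 N·m.

2870 N·m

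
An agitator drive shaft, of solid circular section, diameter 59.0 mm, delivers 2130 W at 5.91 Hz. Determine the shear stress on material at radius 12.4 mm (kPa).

ω = 2π·5.91 = 37.13 rad/s, so T = P/ω = 2130 / 37.13 = 57.36 N·m.
J = πd⁴/32 = π(0.0590)⁴/32 = 1.190×10^-6 m⁴.
Shear stress varies linearly with radius: τ = T·r/J = 57.36 × 0.0124 / 1.190×10^-6 = 5.979×10^5 Pa.

598 kPa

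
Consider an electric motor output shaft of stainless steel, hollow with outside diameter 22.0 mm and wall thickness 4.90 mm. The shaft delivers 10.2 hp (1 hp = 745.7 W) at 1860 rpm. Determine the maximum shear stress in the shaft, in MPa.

20.6 MPa

ω = 2π·1860/60 = 194.8 rad/s, so T = P/ω = 10.2×745.7 / 194.8 = 39.05 N·m.
J = π(d_o⁴ − d_i⁴)/32 = π(0.0220⁴ − 0.0122⁴)/32 = 2.082×10^-8 m⁴.
τ_max = T·r/J = 39.05 × 0.0110 / 2.082×10^-8 = 2.063×10^7 Pa.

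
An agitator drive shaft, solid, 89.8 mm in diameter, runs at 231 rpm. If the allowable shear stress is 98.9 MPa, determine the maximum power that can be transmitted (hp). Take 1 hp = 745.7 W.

J = πd⁴/32 = π(0.0898)⁴/32 = 6.384×10^-6 m⁴.
T_max = τ_allow·J/r = 9.89×10^7 × 6.384×10^-6 / 0.0449 = 14060 N·m.
ω = 2π·231/60 = 24.19 rad/s, so P_max = T_max·ω = 3.402×10^5 W.

456 hp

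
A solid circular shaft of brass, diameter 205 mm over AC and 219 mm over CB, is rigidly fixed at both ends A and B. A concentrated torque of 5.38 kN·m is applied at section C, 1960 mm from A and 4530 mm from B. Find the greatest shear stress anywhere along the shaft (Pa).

2.03e6 Pa

Compatibility: T_A·a/J_AC = T_B·b/J_CB with T_A + T_B = T₀.
J_AC = 1.73×10^-4 m⁴, J_CB = 2.26×10^-4 m⁴, so T_A = T₀·(J_AC/a)/((J_AC/a)+(J_CB/b)) = 3441 N·m, T_B = 1939 N·m.
τ in each portion: τ_AC = 2.03×10^6 Pa, τ_CB = 9.40×10^5 Pa; maximum is in AC.
τ_max = T_AC·r/J = 3441·0.102/1.73×10^-4 = 2.034×10^6 Pa.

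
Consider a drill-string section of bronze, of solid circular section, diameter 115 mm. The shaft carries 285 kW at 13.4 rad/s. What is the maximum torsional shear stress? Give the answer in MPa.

71.2 MPa

ω = 13.4 rad/s, so T = P/ω = 285×10³ / 13.40 = 21270 N·m.
J = πd⁴/32 = π(0.115)⁴/32 = 1.717×10^-5 m⁴.
τ_max = T·r/J = 21270 × 0.0575 / 1.717×10^-5 = 7.122×10^7 Pa.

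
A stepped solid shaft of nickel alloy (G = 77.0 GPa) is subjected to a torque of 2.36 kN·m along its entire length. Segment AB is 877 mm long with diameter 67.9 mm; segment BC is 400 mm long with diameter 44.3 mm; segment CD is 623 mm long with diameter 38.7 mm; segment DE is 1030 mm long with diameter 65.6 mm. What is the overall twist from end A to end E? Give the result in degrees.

8.56°

J_AB = π(0.0679)⁴/32 = 2.09×10^-6 m⁴; J_BC = π(0.0443)⁴/32 = 3.78×10^-7 m⁴; J_CD = π(0.0387)⁴/32 = 2.20×10^-7 m⁴; J_DE = π(0.0656)⁴/32 = 1.82×10^-6 m⁴.
θ = (T/G)·Σ L_i/J_i = (2360/77.0×10⁹)·(0.877/2.09×10^-6 + 0.400/3.78×10^-7 + 0.623/2.20×10^-7 + 1.03/1.82×10^-6) = 0.1494 rad.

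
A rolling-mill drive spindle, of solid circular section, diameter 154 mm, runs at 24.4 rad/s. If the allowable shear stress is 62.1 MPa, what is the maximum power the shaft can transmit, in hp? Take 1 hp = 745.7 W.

1460 hp

J = πd⁴/32 = π(0.154)⁴/32 = 5.522×10^-5 m⁴.
T_max = τ_allow·J/r = 6.21×10^7 × 5.522×10^-5 / 0.0770 = 44530 N·m.
ω = 24.4 rad/s, so P_max = T_max·ω = 1.087×10^6 W.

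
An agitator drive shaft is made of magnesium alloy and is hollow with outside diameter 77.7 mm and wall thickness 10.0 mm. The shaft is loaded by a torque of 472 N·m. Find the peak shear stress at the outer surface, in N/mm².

J = π(d_o⁴ − d_i⁴)/32 = π(0.0777⁴ − 0.0577⁴)/32 = 2.490×10^-6 m⁴.
τ_max = T·r/J = 472.0 × 0.0389 / 2.490×10^-6 = 7.364×10^6 Pa.

7.36 N/mm²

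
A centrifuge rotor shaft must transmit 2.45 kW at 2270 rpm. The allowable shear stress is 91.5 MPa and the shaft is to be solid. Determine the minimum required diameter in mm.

8.31 mm

ω = 2π·2270/60 = 237.7 rad/s, so T = P/ω = 2.45×10³ / 237.7 = 10.31 N·m.
For a solid shaft τ_max = 16T/(πd³), so d = (16T/(π τ_allow))^(1/3) = (16·10.31/(π·9.15×10^7))^(1/3) = 0.008309 m.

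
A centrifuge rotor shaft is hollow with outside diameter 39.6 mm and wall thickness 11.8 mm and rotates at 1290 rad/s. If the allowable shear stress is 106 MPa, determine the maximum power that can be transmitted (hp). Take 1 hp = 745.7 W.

2180 hp

J = π(d_o⁴ − d_i⁴)/32 = π(0.0396⁴ − 0.0160⁴)/32 = 2.350×10^-7 m⁴.
T_max = τ_allow·J/r = 1.06×10^8 × 2.350×10^-7 / 0.0198 = 1258 N·m.
ω = 1290 rad/s, so P_max = T_max·ω = 1.623×10^6 W.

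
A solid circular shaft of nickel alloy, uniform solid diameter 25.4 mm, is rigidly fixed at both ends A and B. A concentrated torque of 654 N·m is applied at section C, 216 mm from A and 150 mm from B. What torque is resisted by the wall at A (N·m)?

268 N·m

With uniform GJ and both ends fixed, compatibility θ_AC = θ_CB gives T_A·a = T_B·b, together with T_A + T_B = T₀.
T_A = T₀·b/(a+b) = 654.0·150/366.0 = 268.0 N·m; T_B = 386.0 N·m.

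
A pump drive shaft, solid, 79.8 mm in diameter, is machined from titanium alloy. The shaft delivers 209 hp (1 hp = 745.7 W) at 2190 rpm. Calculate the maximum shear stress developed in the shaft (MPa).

ω = 2π·2190/60 = 229.3 rad/s, so T = P/ω = 209×745.7 / 229.3 = 679.6 N·m.
J = πd⁴/32 = π(0.0798)⁴/32 = 3.981×10^-6 m⁴.
τ_max = T·r/J = 679.6 × 0.0399 / 3.981×10^-6 = 6.811×10^6 Pa.

6.81 MPa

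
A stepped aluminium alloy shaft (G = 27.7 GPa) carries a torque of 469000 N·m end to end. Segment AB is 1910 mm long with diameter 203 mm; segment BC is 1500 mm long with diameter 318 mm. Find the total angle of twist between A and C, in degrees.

12.6°

J_AB = π(0.203)⁴/32 = 1.67×10^-4 m⁴; J_BC = π(0.318)⁴/32 = 1.00×10^-3 m⁴.
θ = (T/G)·Σ L_i/J_i = (469000/27.7×10⁹)·(1.91/1.67×10^-4 + 1.50/1.00×10^-3) = 0.2193 rad.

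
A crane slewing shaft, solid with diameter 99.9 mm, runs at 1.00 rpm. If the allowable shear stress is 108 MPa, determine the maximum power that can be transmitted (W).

J = πd⁴/32 = π(0.0999)⁴/32 = 9.778×10^-6 m⁴.
T_max = τ_allow·J/r = 1.08×10^8 × 9.778×10^-6 / 0.0500 = 21140 N·m.
ω = 2π·1.00/60 = 0.1047 rad/s, so P_max = T_max·ω = 2214 W.

2210 W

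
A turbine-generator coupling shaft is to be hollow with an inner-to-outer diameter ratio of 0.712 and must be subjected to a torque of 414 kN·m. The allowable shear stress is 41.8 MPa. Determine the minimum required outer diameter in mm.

408 mm

For a hollow shaft with d_i/d_o = 0.712: τ_max = 16T/(π d_o³ (1−k⁴)), so d_o = [16T/(π τ_allow (1−k⁴))]^(1/3) = [16·414000/(π·4.18×10^7·0.7430)]^(1/3) = 0.4079 m.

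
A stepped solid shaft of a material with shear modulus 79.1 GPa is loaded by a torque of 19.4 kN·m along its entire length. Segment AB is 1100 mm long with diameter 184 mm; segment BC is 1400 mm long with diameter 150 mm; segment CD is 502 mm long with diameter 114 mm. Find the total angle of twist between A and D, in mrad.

J_AB = π(0.184)⁴/32 = 1.13×10^-4 m⁴; J_BC = π(0.150)⁴/32 = 4.97×10^-5 m⁴; J_CD = π(0.114)⁴/32 = 1.66×10^-5 m⁴.
θ = (T/G)·Σ L_i/J_i = (19400/79.1×10⁹)·(1.10/1.13×10^-4 + 1.40/4.97×10^-5 + 0.502/1.66×10^-5) = 0.01673 rad.

16.7 mrad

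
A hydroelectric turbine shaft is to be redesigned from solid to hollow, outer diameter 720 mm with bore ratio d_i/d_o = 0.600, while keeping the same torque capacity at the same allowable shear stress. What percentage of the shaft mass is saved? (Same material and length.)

29.8 %

Equal τ_max and T ⇒ the solid shaft needs d_s³ = d_o³(1−k⁴), so d_s = 720·(1−0.600⁴)^(1/3) = 687.4 mm.
Area ratio A_h/A_s = d_o²(1−k²)/d_s² = (1−k²)/(1−k⁴)^(2/3) = 0.7020.
Mass saving = 1 − 0.7020 = 29.8 %.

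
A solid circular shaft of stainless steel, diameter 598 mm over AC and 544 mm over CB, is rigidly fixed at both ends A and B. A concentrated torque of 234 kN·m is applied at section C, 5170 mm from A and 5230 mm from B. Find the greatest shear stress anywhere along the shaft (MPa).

3.32 MPa

Compatibility: T_A·a/J_AC = T_B·b/J_CB with T_A + T_B = T₀.
J_AC = 0.0126 m⁴, J_CB = 8.60×10^-3 m⁴, so T_A = T₀·(J_AC/a)/((J_AC/a)+(J_CB/b)) = 139500 N·m, T_B = 94460 N·m.
τ in each portion: τ_AC = 3.32×10^6 Pa, τ_CB = 2.99×10^6 Pa; maximum is in AC.
τ_max = T_AC·r/J = 139500·0.299/0.0126 = 3.323×10^6 Pa.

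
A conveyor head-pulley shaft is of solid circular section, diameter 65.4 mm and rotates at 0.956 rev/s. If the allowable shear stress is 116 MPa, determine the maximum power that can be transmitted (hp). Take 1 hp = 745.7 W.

J = πd⁴/32 = π(0.0654)⁴/32 = 1.796×10^-6 m⁴.
T_max = τ_allow·J/r = 1.16×10^8 × 1.796×10^-6 / 0.0327 = 6371 N·m.
ω = 2π·0.956 = 6.007 rad/s, so P_max = T_max·ω = 3.827×10^4 W.

51.3 hp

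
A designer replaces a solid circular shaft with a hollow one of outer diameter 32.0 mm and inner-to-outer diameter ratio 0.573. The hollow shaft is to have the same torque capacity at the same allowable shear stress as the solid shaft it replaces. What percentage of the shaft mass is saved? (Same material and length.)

27.5 %

Equal τ_max and T ⇒ the solid shaft needs d_s³ = d_o³(1−k⁴), so d_s = 32.0·(1−0.573⁴)^(1/3) = 30.81 mm.
Area ratio A_h/A_s = d_o²(1−k²)/d_s² = (1−k²)/(1−k⁴)^(2/3) = 0.7247.
Mass saving = 1 − 0.7247 = 27.5 %.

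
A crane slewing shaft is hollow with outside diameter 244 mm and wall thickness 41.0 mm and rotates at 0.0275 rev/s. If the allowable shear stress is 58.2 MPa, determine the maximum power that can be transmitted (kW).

23.1 kW

J = π(d_o⁴ − d_i⁴)/32 = π(0.244⁴ − 0.162⁴)/32 = 2.804×10^-4 m⁴.
T_max = τ_allow·J/r = 5.82×10^7 × 2.804×10^-4 / 0.122 = 133700 N·m.
ω = 2π·0.0275 = 0.1728 rad/s, so P_max = T_max·ω = 2.311×10^4 W.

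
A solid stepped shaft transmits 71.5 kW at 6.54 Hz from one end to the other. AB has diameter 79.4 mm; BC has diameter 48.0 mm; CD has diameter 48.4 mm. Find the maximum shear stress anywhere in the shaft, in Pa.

8.01e7 Pa

ω = 2π·6.54 = 41.09 rad/s, so T = P/ω = 71.5×10³ / 41.09 = 1740 N·m.
Under the same torque, τ_max = 16T/(πd³) is largest where d is smallest — segment BC (d = 48.0 mm).
τ_max = 16·1740/(π·(0.0480)³) = 8.013×10^7 Pa.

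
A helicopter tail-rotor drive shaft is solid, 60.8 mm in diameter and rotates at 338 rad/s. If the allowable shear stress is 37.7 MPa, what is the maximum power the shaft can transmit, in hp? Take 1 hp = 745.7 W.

754 hp

J = πd⁴/32 = π(0.0608)⁴/32 = 1.342×10^-6 m⁴.
T_max = τ_allow·J/r = 3.77×10^7 × 1.342×10^-6 / 0.0304 = 1664 N·m.
ω = 338 rad/s, so P_max = T_max·ω = 5.623×10^5 W.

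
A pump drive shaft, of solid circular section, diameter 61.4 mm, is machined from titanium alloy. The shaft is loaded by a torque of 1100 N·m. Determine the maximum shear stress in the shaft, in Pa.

J = πd⁴/32 = π(0.0614)⁴/32 = 1.395×10^-6 m⁴.
τ_max = T·r/J = 1100 × 0.0307 / 1.395×10^-6 = 2.420×10^7 Pa.

2.42e7 Pa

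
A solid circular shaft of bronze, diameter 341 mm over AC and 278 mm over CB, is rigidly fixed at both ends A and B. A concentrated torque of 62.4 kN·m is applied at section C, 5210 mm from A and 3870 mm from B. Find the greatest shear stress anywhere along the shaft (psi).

800 psi

Compatibility: T_A·a/J_AC = T_B·b/J_CB with T_A + T_B = T₀.
J_AC = 1.33×10^-3 m⁴, J_CB = 5.86×10^-4 m⁴, so T_A = T₀·(J_AC/a)/((J_AC/a)+(J_CB/b)) = 39130 N·m, T_B = 23270 N·m.
τ in each portion: τ_AC = 5.03×10^6 Pa, τ_CB = 5.52×10^6 Pa; maximum is in CB.
τ_max = T_CB·r/J = 23270·0.139/5.86×10^-4 = 5.516×10^6 Pa.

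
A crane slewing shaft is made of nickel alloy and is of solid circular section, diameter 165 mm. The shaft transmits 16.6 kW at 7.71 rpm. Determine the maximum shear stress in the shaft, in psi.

ω = 2π·7.71/60 = 0.8074 rad/s, so T = P/ω = 16.6×10³ / 0.8074 = 20560 N·m.
J = πd⁴/32 = π(0.165)⁴/32 = 7.277×10^-5 m⁴.
τ_max = T·r/J = 20560 × 0.0825 / 7.277×10^-5 = 2.331×10^7 Pa.

3380 psi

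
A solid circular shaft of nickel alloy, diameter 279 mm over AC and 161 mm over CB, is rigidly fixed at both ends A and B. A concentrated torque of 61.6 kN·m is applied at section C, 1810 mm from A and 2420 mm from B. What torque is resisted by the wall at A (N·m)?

Compatibility: T_A·a/J_AC = T_B·b/J_CB with T_A + T_B = T₀.
J_AC = 5.95×10^-4 m⁴, J_CB = 6.60×10^-5 m⁴, so T_A = T₀·(J_AC/a)/((J_AC/a)+(J_CB/b)) = 56880 N·m, T_B = 4718 N·m.

56900 N·m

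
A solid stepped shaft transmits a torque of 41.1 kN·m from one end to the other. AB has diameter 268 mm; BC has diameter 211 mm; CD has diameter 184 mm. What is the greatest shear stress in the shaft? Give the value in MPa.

33.6 MPa

Under the same torque, τ_max = 16T/(πd³) is largest where d is smallest — segment CD (d = 184 mm).
τ_max = 16·41100/(π·(0.184)³) = 3.360×10^7 Pa.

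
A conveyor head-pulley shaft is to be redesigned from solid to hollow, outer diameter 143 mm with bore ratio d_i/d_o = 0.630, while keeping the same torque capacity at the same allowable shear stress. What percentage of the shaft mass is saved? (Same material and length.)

Equal τ_max and T ⇒ the solid shaft needs d_s³ = d_o³(1−k⁴), so d_s = 143·(1−0.630⁴)^(1/3) = 135.1 mm.
Area ratio A_h/A_s = d_o²(1−k²)/d_s² = (1−k²)/(1−k⁴)^(2/3) = 0.6761.
Mass saving = 1 − 0.6761 = 32.4 %.

32.4 %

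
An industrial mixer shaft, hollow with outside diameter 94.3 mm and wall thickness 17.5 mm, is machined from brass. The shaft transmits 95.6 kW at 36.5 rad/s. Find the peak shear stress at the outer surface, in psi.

ω = 36.5 rad/s, so T = P/ω = 95.6×10³ / 36.50 = 2619 N·m.
J = π(d_o⁴ − d_i⁴)/32 = π(0.0943⁴ − 0.0593⁴)/32 = 6.549×10^-6 m⁴.
τ_max = T·r/J = 2619 × 0.0471 / 6.549×10^-6 = 1.886×10^7 Pa.

2730 psi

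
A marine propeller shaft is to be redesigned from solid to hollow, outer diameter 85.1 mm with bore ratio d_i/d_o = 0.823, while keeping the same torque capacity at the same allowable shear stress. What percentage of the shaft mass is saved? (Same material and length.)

Equal τ_max and T ⇒ the solid shaft needs d_s³ = d_o³(1−k⁴), so d_s = 85.1·(1−0.823⁴)^(1/3) = 69.35 mm.
Area ratio A_h/A_s = d_o²(1−k²)/d_s² = (1−k²)/(1−k⁴)^(2/3) = 0.4859.
Mass saving = 1 − 0.4859 = 51.4 %.

51.4 %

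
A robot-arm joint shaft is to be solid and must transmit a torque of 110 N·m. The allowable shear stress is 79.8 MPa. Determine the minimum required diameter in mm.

For a solid shaft τ_max = 16T/(πd³), so d = (16T/(π τ_allow))^(1/3) = (16·110.0/(π·7.98×10^7))^(1/3) = 0.01915 m.

19.1 mm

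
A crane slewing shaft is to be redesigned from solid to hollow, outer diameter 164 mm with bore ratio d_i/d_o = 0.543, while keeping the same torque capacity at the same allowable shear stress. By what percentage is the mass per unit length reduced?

25.1 %

Equal τ_max and T ⇒ the solid shaft needs d_s³ = d_o³(1−k⁴), so d_s = 164·(1−0.543⁴)^(1/3) = 159.1 mm.
Area ratio A_h/A_s = d_o²(1−k²)/d_s² = (1−k²)/(1−k⁴)^(2/3) = 0.7492.
Mass saving = 1 − 0.7492 = 25.1 %.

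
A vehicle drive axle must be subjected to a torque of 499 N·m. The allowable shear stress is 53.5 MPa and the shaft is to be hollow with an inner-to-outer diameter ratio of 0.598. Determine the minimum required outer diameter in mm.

For a hollow shaft with d_i/d_o = 0.598: τ_max = 16T/(π d_o³ (1−k⁴)), so d_o = [16T/(π τ_allow (1−k⁴))]^(1/3) = [16·499.0/(π·5.35×10^7·0.8721)]^(1/3) = 0.03791 m.

37.9 mm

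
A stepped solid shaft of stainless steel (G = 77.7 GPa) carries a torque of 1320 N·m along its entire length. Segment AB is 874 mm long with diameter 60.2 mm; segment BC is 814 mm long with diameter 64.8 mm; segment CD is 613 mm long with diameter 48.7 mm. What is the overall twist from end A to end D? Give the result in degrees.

2.20°

J_AB = π(0.0602)⁴/32 = 1.29×10^-6 m⁴; J_BC = π(0.0648)⁴/32 = 1.73×10^-6 m⁴; J_CD = π(0.0487)⁴/32 = 5.52×10^-7 m⁴.
θ = (T/G)·Σ L_i/J_i = (1320/77.7×10⁹)·(0.874/1.29×10^-6 + 0.814/1.73×10^-6 + 0.613/5.52×10^-7) = 0.03836 rad.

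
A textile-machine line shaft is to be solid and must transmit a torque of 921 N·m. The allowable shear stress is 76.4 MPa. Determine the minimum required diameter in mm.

For a solid shaft τ_max = 16T/(πd³), so d = (16T/(π τ_allow))^(1/3) = (16·921.0/(π·7.64×10^7))^(1/3) = 0.03945 m.

39.4 mm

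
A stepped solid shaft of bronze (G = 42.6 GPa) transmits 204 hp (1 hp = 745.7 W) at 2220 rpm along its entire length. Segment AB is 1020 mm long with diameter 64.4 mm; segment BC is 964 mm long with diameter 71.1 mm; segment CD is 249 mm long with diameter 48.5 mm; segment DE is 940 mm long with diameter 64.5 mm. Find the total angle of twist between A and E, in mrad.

30.7 mrad

ω = 2π·2220/60 = 232.5 rad/s, so T = P/ω = 204×745.7 / 232.5 = 654.4 N·m.
J_AB = π(0.0644)⁴/32 = 1.69×10^-6 m⁴; J_BC = π(0.0711)⁴/32 = 2.51×10^-6 m⁴; J_CD = π(0.0485)⁴/32 = 5.43×10^-7 m⁴; J_DE = π(0.0645)⁴/32 = 1.70×10^-6 m⁴.
θ = (T/G)·Σ L_i/J_i = (654.4/42.6×10⁹)·(1.02/1.69×10^-6 + 0.964/2.51×10^-6 + 0.249/5.43×10^-7 + 0.940/1.70×10^-6) = 0.03072 rad.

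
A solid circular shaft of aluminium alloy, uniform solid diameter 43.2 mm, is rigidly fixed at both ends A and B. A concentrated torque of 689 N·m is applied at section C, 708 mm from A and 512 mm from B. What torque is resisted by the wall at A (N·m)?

With uniform GJ and both ends fixed, compatibility θ_AC = θ_CB gives T_A·a = T_B·b, together with T_A + T_B = T₀.
T_A = T₀·b/(a+b) = 689.0·512/1220 = 289.2 N·m; T_B = 399.8 N·m.

289 N·m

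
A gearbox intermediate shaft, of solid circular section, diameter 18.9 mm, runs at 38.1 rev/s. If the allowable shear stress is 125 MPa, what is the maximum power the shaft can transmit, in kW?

J = πd⁴/32 = π(0.0189)⁴/32 = 1.253×10^-8 m⁴.
T_max = τ_allow·J/r = 1.25×10^8 × 1.253×10^-8 / 0.00945 = 165.7 N·m.
ω = 2π·38.1 = 239.4 rad/s, so P_max = T_max·ω = 3.967×10^4 W.

39.7 kW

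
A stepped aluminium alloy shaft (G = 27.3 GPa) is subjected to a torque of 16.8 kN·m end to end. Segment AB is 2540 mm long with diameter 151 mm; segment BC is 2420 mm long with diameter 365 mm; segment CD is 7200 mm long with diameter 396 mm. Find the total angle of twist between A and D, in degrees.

1.91°

J_AB = π(0.151)⁴/32 = 5.10×10^-5 m⁴; J_BC = π(0.365)⁴/32 = 1.74×10^-3 m⁴; J_CD = π(0.396)⁴/32 = 2.41×10^-3 m⁴.
θ = (T/G)·Σ L_i/J_i = (16800/27.3×10⁹)·(2.54/5.10×10^-5 + 2.42/1.74×10^-3 + 7.20/2.41×10^-3) = 0.03331 rad.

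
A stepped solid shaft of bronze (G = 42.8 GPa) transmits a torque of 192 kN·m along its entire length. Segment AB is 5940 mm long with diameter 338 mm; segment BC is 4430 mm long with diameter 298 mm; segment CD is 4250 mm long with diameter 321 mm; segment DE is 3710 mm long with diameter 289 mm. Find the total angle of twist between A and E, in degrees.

5.10°

J_AB = π(0.338)⁴/32 = 1.28×10^-3 m⁴; J_BC = π(0.298)⁴/32 = 7.74×10^-4 m⁴; J_CD = π(0.321)⁴/32 = 1.04×10^-3 m⁴; J_DE = π(0.289)⁴/32 = 6.85×10^-4 m⁴.
θ = (T/G)·Σ L_i/J_i = (192000/42.8×10⁹)·(5.94/1.28×10^-3 + 4.43/7.74×10^-4 + 4.25/1.04×10^-3 + 3.71/6.85×10^-4) = 0.08906 rad.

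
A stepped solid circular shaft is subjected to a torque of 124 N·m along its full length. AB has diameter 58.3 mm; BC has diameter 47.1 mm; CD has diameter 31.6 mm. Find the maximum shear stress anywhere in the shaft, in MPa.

20.0 MPa

Under the same torque, τ_max = 16T/(πd³) is largest where d is smallest — segment CD (d = 31.6 mm).
τ_max = 16·124.0/(π·(0.0316)³) = 2.001×10^7 Pa.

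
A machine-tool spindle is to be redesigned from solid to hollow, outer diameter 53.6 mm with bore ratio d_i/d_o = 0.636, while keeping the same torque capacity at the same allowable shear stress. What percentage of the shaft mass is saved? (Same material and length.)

Equal τ_max and T ⇒ the solid shaft needs d_s³ = d_o³(1−k⁴), so d_s = 53.6·(1−0.636⁴)^(1/3) = 50.50 mm.
Area ratio A_h/A_s = d_o²(1−k²)/d_s² = (1−k²)/(1−k⁴)^(2/3) = 0.6708.
Mass saving = 1 − 0.6708 = 32.9 %.

32.9 %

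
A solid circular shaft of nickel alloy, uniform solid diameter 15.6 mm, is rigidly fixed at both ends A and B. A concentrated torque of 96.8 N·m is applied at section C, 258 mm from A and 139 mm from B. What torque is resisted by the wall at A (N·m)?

33.9 N·m

With uniform GJ and both ends fixed, compatibility θ_AC = θ_CB gives T_A·a = T_B·b, together with T_A + T_B = T₀.
T_A = T₀·b/(a+b) = 96.80·139/397.0 = 33.89 N·m; T_B = 62.91 N·m.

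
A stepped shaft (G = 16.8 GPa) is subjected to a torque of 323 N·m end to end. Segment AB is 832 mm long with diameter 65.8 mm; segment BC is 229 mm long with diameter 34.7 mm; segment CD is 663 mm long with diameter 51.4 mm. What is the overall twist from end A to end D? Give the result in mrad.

58.2 mrad

J_AB = π(0.0658)⁴/32 = 1.84×10^-6 m⁴; J_BC = π(0.0347)⁴/32 = 1.42×10^-7 m⁴; J_CD = π(0.0514)⁴/32 = 6.85×10^-7 m⁴.
θ = (T/G)·Σ L_i/J_i = (323.0/16.8×10⁹)·(0.832/1.84×10^-6 + 0.229/1.42×10^-7 + 0.663/6.85×10^-7) = 0.05823 rad.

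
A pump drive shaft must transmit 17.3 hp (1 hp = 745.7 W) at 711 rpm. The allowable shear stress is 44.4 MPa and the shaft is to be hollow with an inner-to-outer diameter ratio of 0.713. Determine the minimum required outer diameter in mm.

ω = 2π·711/60 = 74.46 rad/s, so T = P/ω = 17.3×745.7 / 74.46 = 173.3 N·m.
For a hollow shaft with d_i/d_o = 0.713: τ_max = 16T/(π d_o³ (1−k⁴)), so d_o = [16T/(π τ_allow (1−k⁴))]^(1/3) = [16·173.3/(π·4.44×10^7·0.7416)]^(1/3) = 0.02993 m.

29.9 mm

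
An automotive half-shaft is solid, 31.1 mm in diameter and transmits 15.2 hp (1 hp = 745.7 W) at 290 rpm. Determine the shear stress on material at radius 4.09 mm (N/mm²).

ω = 2π·290/60 = 30.37 rad/s, so T = P/ω = 15.2×745.7 / 30.37 = 373.2 N·m.
J = πd⁴/32 = π(0.0311)⁴/32 = 9.184×10^-8 m⁴.
Shear stress varies linearly with radius: τ = T·r/J = 373.2 × 0.00409 / 9.184×10^-8 = 1.662×10^7 Pa.

16.6 N/mm²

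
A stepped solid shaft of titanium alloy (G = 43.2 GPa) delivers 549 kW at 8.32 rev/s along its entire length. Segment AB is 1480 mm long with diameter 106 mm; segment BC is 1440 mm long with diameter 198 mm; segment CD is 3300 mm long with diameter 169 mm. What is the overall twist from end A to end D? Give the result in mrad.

41.4 mrad

ω = 2π·8.32 = 52.28 rad/s, so T = P/ω = 549×10³ / 52.28 = 10500 N·m.
J_AB = π(0.106)⁴/32 = 1.24×10^-5 m⁴; J_BC = π(0.198)⁴/32 = 1.51×10^-4 m⁴; J_CD = π(0.169)⁴/32 = 8.01×10^-5 m⁴.
θ = (T/G)·Σ L_i/J_i = (10500/43.2×10⁹)·(1.48/1.24×10^-5 + 1.44/1.51×10^-4 + 3.30/8.01×10^-5) = 0.04137 rad.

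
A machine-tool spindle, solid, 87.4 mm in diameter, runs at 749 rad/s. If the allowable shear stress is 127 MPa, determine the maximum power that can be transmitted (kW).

J = πd⁴/32 = π(0.0874)⁴/32 = 5.729×10^-6 m⁴.
T_max = τ_allow·J/r = 1.27×10^8 × 5.729×10^-6 / 0.0437 = 16650 N·m.
ω = 749 rad/s, so P_max = T_max·ω = 1.247×10^7 W.

12500 kW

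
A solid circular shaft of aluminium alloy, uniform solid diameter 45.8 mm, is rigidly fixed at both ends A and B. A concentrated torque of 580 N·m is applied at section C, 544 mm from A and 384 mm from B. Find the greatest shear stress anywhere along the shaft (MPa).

With uniform GJ and both ends fixed, compatibility θ_AC = θ_CB gives T_A·a = T_B·b, together with T_A + T_B = T₀.
T_A = T₀·b/(a+b) = 580.0·384/928.0 = 240.0 N·m; T_B = 340.0 N·m.
τ in each portion: τ_AC = 1.27×10^7 Pa, τ_CB = 1.80×10^7 Pa; maximum is in CB.
τ_max = T_CB·r/J = 340.0·0.0229/4.32×10^-7 = 1.802×10^7 Pa.

18.0 MPa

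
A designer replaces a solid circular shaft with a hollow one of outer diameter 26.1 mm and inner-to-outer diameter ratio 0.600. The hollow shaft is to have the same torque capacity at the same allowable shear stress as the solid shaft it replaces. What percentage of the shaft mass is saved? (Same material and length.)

29.8 %

Equal τ_max and T ⇒ the solid shaft needs d_s³ = d_o³(1−k⁴), so d_s = 26.1·(1−0.600⁴)^(1/3) = 24.92 mm.
Area ratio A_h/A_s = d_o²(1−k²)/d_s² = (1−k²)/(1−k⁴)^(2/3) = 0.7020.
Mass saving = 1 − 0.7020 = 29.8 %.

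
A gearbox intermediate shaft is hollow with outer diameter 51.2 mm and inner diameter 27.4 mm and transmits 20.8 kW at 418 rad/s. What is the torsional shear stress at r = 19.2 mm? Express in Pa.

ω = 418 rad/s, so T = P/ω = 20.8×10³ / 418.0 = 49.76 N·m.
J = π(d_o⁴ − d_i⁴)/32 = π(0.0512⁴ − 0.0274⁴)/32 = 6.193×10^-7 m⁴.
Shear stress varies linearly with radius: τ = T·r/J = 49.76 × 0.0192 / 6.193×10^-7 = 1.543×10^6 Pa.

1.54e6 Pa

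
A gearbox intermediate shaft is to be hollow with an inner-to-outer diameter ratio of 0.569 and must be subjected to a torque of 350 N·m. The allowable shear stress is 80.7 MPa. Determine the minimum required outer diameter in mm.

29.1 mm

For a hollow shaft with d_i/d_o = 0.569: τ_max = 16T/(π d_o³ (1−k⁴)), so d_o = [16T/(π τ_allow (1−k⁴))]^(1/3) = [16·350.0/(π·8.07×10^7·0.8952)]^(1/3) = 0.02911 m.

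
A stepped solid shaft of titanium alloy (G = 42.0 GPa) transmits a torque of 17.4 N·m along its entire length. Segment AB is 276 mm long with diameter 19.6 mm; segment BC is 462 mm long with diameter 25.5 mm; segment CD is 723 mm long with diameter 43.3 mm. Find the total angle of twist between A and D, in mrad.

13.4 mrad

J_AB = π(0.0196)⁴/32 = 1.45×10^-8 m⁴; J_BC = π(0.0255)⁴/32 = 4.15×10^-8 m⁴; J_CD = π(0.0433)⁴/32 = 3.45×10^-7 m⁴.
θ = (T/G)·Σ L_i/J_i = (17.40/42.0×10⁹)·(0.276/1.45×10^-8 + 0.462/4.15×10^-8 + 0.723/3.45×10^-7) = 0.01337 rad.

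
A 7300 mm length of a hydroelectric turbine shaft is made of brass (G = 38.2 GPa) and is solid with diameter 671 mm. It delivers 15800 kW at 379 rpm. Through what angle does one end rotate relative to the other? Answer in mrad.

3.82 mrad

ω = 2π·379/60 = 39.69 rad/s, so T = P/ω = 15800×10³ / 39.69 = 398100 N·m.
J = πd⁴/32 = π(0.671)⁴/32 = 0.01990 m⁴.
θ = T·L/(G·J) = 398100 × 7.30 / (38.2×10⁹ × 0.01990) = 3.823×10^-3 rad.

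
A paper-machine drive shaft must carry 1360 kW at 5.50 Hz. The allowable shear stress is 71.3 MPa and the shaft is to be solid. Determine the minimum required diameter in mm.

141 mm

ω = 2π·5.50 = 34.56 rad/s, so T = P/ω = 1360×10³ / 34.56 = 39350 N·m.
For a solid shaft τ_max = 16T/(πd³), so d = (16T/(π τ_allow))^(1/3) = (16·39350/(π·7.13×10^7))^(1/3) = 0.1411 m.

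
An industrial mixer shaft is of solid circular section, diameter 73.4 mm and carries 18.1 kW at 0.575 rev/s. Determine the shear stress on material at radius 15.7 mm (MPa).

ω = 2π·0.575 = 3.613 rad/s, so T = P/ω = 18.1×10³ / 3.613 = 5010 N·m.
J = πd⁴/32 = π(0.0734)⁴/32 = 2.850×10^-6 m⁴.
Shear stress varies linearly with radius: τ = T·r/J = 5010 × 0.0157 / 2.850×10^-6 = 2.760×10^7 Pa.

27.6 MPa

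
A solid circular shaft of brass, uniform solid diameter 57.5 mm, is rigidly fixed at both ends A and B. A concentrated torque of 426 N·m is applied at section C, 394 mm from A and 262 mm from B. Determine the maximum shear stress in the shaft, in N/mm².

6.85 N/mm²

With uniform GJ and both ends fixed, compatibility θ_AC = θ_CB gives T_A·a = T_B·b, together with T_A + T_B = T₀.
T_A = T₀·b/(a+b) = 426.0·262/656.0 = 170.1 N·m; T_B = 255.9 N·m.
τ in each portion: τ_AC = 4.56×10^6 Pa, τ_CB = 6.85×10^6 Pa; maximum is in CB.
τ_max = T_CB·r/J = 255.9·0.0288/1.07×10^-6 = 6.854×10^6 Pa.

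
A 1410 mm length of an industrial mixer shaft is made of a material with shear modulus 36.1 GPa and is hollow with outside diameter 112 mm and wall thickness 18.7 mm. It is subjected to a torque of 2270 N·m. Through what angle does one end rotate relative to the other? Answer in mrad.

J = π(d_o⁴ − d_i⁴)/32 = π(0.112⁴ − 0.0746⁴)/32 = 1.241×10^-5 m⁴.
θ = T·L/(G·J) = 2270 × 1.41 / (36.1×10⁹ × 1.241×10^-5) = 7.146×10^-3 rad.

7.15 mrad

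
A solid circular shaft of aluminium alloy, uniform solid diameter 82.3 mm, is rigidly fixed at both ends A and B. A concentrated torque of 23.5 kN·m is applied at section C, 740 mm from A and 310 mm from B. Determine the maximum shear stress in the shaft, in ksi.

21.9 ksi

With uniform GJ and both ends fixed, compatibility θ_AC = θ_CB gives T_A·a = T_B·b, together with T_A + T_B = T₀.
T_A = T₀·b/(a+b) = 23500·310/1050 = 6938 N·m; T_B = 16560 N·m.
τ in each portion: τ_AC = 6.34×10^7 Pa, τ_CB = 1.51×10^8 Pa; maximum is in CB.
τ_max = T_CB·r/J = 16560·0.0411/4.50×10^-6 = 1.513×10^8 Pa.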